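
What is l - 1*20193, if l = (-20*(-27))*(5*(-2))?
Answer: -25593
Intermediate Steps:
l = -5400 (l = 540*(-10) = -5400)
l - 1*20193 = -5400 - 1*20193 = -5400 - 20193 = -25593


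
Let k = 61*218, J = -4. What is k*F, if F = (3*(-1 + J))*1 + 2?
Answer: -172874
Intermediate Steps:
F = -13 (F = (3*(-1 - 4))*1 + 2 = (3*(-5))*1 + 2 = -15*1 + 2 = -15 + 2 = -13)
k = 13298
k*F = 13298*(-13) = -172874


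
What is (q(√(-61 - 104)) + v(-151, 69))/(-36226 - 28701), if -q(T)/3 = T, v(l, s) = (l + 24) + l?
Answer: 278/64927 + 3*I*√165/64927 ≈ 0.0042817 + 0.00059352*I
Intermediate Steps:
v(l, s) = 24 + 2*l (v(l, s) = (24 + l) + l = 24 + 2*l)
q(T) = -3*T
(q(√(-61 - 104)) + v(-151, 69))/(-36226 - 28701) = (-3*√(-61 - 104) + (24 + 2*(-151)))/(-36226 - 28701) = (-3*I*√165 + (24 - 302))/(-64927) = (-3*I*√165 - 278)*(-1/64927) = (-278 - 3*I*√165)*(-1/64927) = 278/64927 + 3*I*√165/64927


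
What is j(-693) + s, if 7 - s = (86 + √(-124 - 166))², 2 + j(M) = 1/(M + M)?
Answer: -9841987/1386 - 172*I*√290 ≈ -7101.0 - 2929.1*I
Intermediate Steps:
j(M) = -2 + 1/(2*M) (j(M) = -2 + 1/(M + M) = -2 + 1/(2*M))
s = 7 - (86 + I*√290)² (s = 7 - (86 + √(-124 - 166))² = 7 - (86 + √(-290))² = 7 - (86 + I*√290)² ≈ -7099.0 - 2929.1*I)
j(-693) + s = (-2 + (½)/(-693)) + (7 - (86 + I*√290)²) = (-2 + (½)*(-1/693)) + (7 - (86 + I*√290)²) = (-2 - 1/1386) + (7 - (86 + I*√290)²) = -2773/1386 + (7 - (86 + I*√290)²) = 6929/1386 - (86 + I*√290)²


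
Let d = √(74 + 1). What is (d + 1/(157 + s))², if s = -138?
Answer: 27076/361 + 10*√3/19 ≈ 75.914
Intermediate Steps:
d = 5*√3 (d = √75 = 5*√3 ≈ 8.6602)
(d + 1/(157 + s))² = (5*√3 + 1/(157 - 138))² = (5*√3 + 1/19)² = (1/19 + 5*√3)²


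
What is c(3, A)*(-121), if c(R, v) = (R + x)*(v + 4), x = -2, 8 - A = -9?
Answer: -2541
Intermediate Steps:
A = 17 (A = 8 - 1*(-9) = 8 + 9 = 17)
c(R, v) = (-2 + R)*(4 + v) (c(R, v) = (R - 2)*(v + 4) = (-2 + R)*(4 + v))
c(3, A)*(-121) = (-8 - 2*17 + 4*3 + 3*17)*(-121) = (-8 - 34 + 12 + 51)*(-121) = 21*(-121) = -2541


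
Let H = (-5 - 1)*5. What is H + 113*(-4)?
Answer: -482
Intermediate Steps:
H = -30 (H = -6*5 = -30)
H + 113*(-4) = -30 + 113*(-4) = -30 - 452 = -482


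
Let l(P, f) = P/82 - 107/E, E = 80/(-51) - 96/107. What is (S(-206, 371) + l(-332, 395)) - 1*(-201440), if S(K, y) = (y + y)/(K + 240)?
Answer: 1889845602067/9378832 ≈ 2.0150e+5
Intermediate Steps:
S(K, y) = 2*y/(240 + K) (S(K, y) = (2*y)/(240 + K) = 2*y/(240 + K))
E = -13456/5457 (E = 80*(-1/51) - 96*1/107 = -80/51 - 96/107 = -13456/5457 ≈ -2.4658)
l(P, f) = 583899/13456 + P/82 (l(P, f) = P/82 - 107/(-13456/5457) = P*(1/82) - 107*(-5457/13456) = P/82 + 583899/13456 = 583899/13456 + P/82)
(S(-206, 371) + l(-332, 395)) - 1*(-201440) = (2*371/(240 - 206) + (583899/13456 + (1/82)*(-332))) - 1*(-201440) = (2*371/34 + (583899/13456 - 166/41)) + 201440 = (2*371*(1/34) + 21706163/551696) + 201440 = (371/17 + 21706163/551696) + 201440 = 573683987/9378832 + 201440 = 1889845602067/9378832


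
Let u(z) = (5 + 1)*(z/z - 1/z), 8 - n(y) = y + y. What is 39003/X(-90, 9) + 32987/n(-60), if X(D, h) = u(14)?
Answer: 12077727/1664 ≈ 7258.3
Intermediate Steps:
n(y) = 8 - 2*y (n(y) = 8 - (y + y) = 8 - 2*y)
u(z) = 6 - 6/z (u(z) = 6*(1 - 1/z) = 6 - 6/z)
X(D, h) = 39/7 (X(D, h) = 6 - 6/14 = 6 - 6*1/14 = 6 - 3/7 = 39/7)
39003/X(-90, 9) + 32987/n(-60) = 39003/(39/7) + 32987/(8 - 2*(-60)) = 39003*(7/39) + 32987/(8 + 120) = 91007/13 + 32987/128 = 12077727/1664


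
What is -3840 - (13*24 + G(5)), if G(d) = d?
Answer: -4157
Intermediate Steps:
-3840 - (13*24 + G(5)) = -3840 - (13*24 + 5) = -3840 - (312 + 5) = -3840 - 1*317 = -3840 - 317 = -4157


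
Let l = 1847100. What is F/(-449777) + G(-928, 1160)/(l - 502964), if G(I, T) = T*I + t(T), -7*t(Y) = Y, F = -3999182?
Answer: 4279794765153/528991275463 ≈ 8.0905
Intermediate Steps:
t(Y) = -Y/7
G(I, T) = -T/7 + I*T (G(I, T) = T*I - T/7 = I*T - T/7 = -T/7 + I*T)
F/(-449777) + G(-928, 1160)/(l - 502964) = -3999182/(-449777) + (1160*(-⅐ - 928))/(1847100 - 502964) = -3999182*(-1/449777) + (1160*(-6497/7))/1344136 = 3999182/449777 - 7536520/7*1/1344136 = 3999182/449777 - 942065/1176119 = 4279794765153/528991275463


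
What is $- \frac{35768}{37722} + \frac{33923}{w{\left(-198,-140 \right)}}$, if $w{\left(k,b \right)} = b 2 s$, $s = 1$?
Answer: $- \frac{644829223}{5281080} \approx -122.1$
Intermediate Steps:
$w{\left(k,b \right)} = 2 b$ ($w{\left(k,b \right)} = b 2 \cdot 1 = 2 b 1 = 2 b$)
$- \frac{35768}{37722} + \frac{33923}{w{\left(-198,-140 \right)}} = - \frac{35768}{37722} + \frac{33923}{2 \left(-140\right)} = \left(-35768\right) \frac{1}{37722} + \frac{33923}{-280} = - \frac{17884}{18861} + 33923 \left(- \frac{1}{280}\right) = - \frac{17884}{18861} - \frac{33923}{280} = - \frac{644829223}{5281080}$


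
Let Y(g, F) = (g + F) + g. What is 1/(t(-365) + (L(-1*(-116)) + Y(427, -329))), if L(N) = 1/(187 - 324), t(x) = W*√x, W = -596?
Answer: 2463397/609661496184 + 2796581*I*√365/609661496184 ≈ 4.0406e-6 + 8.7637e-5*I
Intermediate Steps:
t(x) = -596*√x
L(N) = -1/137 (L(N) = 1/(-137) = -1/137)
Y(g, F) = F + 2*g (Y(g, F) = (F + g) + g = F + 2*g)
1/(t(-365) + (L(-1*(-116)) + Y(427, -329))) = 1/(-596*I*√365 + (-1/137 + (-329 + 2*427))) = 1/(-596*I*√365 + (-1/137 + (-329 + 854))) = 1/(-596*I*√365 + (-1/137 + 525)) = 1/(-596*I*√365 + 71924/137) = 1/(71924/137 - 596*I*√365)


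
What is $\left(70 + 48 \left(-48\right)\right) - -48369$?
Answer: $46135$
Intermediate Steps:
$\left(70 + 48 \left(-48\right)\right) - -48369 = \left(70 - 2304\right) + 48369 = -2234 + 48369 = 46135$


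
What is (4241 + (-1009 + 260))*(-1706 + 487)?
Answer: -4256748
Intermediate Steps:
(4241 + (-1009 + 260))*(-1706 + 487) = (4241 - 749)*(-1219) = 3492*(-1219) = -4256748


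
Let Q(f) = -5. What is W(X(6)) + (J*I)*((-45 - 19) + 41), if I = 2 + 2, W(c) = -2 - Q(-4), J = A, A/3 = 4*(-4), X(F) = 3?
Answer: 4419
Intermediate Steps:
A = -48 (A = 3*(4*(-4)) = 3*(-16) = -48)
J = -48
W(c) = 3 (W(c) = -2 - 1*(-5) = -2 + 5 = 3)
I = 4
W(X(6)) + (J*I)*((-45 - 19) + 41) = 3 + (-48*4)*((-45 - 19) + 41) = 3 - 192*(-64 + 41) = 3 - 192*(-23) = 3 + 4416 = 4419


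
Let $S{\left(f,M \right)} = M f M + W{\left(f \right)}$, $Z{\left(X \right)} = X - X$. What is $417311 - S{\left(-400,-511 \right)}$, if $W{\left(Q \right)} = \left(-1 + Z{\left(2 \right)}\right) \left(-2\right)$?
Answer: $104865709$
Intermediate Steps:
$Z{\left(X \right)} = 0$
$W{\left(Q \right)} = 2$ ($W{\left(Q \right)} = \left(-1 + 0\right) \left(-2\right) = \left(-1\right) \left(-2\right) = 2$)
$S{\left(f,M \right)} = 2 + f M^{2}$ ($S{\left(f,M \right)} = M f M + 2 = f M^{2} + 2 = 2 + f M^{2}$)
$417311 - S{\left(-400,-511 \right)} = 417311 - \left(2 - 400 \left(-511\right)^{2}\right) = 417311 - \left(2 - 104448400\right) = 417311 - -104448398 = 417311 + 104448398 = 104865709$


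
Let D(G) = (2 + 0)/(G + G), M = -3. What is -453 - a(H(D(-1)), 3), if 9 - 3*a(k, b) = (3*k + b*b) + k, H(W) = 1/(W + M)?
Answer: -1360/3 ≈ -453.33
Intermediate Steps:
D(G) = 1/G (D(G) = 2/((2*G)) = 2*(1/(2*G)) = 1/G)
H(W) = 1/(-3 + W) (H(W) = 1/(W - 3) = 1/(-3 + W))
a(k, b) = 3 - 4*k/3 - b**2/3 (a(k, b) = 3 - ((3*k + b*b) + k)/3 = 3 - ((3*k + b**2) + k)/3 = 3 - ((b**2 + 3*k) + k)/3 = 3 - (b**2 + 4*k)/3 = 3 + (-4*k/3 - b**2/3) = 3 - 4*k/3 - b**2/3)
-453 - a(H(D(-1)), 3) = -453 - (3 - 4/(3*(-3 + 1/(-1))) - 1/3*3**2) = -453 - (3 - 4/(3*(-3 - 1)) - 1/3*9) = -453 - (3 - 4/3/(-4) - 3) = -453 - (3 - 4/3*(-1/4) - 3) = -453 - (3 + 1/3 - 3) = -453 - 1*1/3 = -453 - 1/3 = -1360/3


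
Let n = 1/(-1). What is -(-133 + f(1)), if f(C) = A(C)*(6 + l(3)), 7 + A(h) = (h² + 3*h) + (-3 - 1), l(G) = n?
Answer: 168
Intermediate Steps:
n = -1
l(G) = -1
A(h) = -11 + h² + 3*h (A(h) = -7 + ((h² + 3*h) + (-3 - 1)) = -7 + ((h² + 3*h) - 4) = -7 + (-4 + h² + 3*h) = -11 + h² + 3*h)
f(C) = -55 + 5*C² + 15*C (f(C) = (-11 + C² + 3*C)*(6 - 1) = (-11 + C² + 3*C)*5 = -55 + 5*C² + 15*C)
-(-133 + f(1)) = -(-133 + (-55 + 5*1² + 15*1)) = -(-133 + (-55 + 5*1 + 15)) = -(-133 + (-55 + 5 + 15)) = -(-133 - 35) = -1*(-168) = 168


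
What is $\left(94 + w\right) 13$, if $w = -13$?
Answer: $1053$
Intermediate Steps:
$\left(94 + w\right) 13 = \left(94 - 13\right) 13 = 81 \cdot 13 = 1053$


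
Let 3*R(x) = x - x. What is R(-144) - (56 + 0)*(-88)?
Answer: 4928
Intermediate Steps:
R(x) = 0 (R(x) = (x - x)/3 = (1/3)*0 = 0)
R(-144) - (56 + 0)*(-88) = 0 - (56 + 0)*(-88) = 0 - 56*(-88) = 0 - 1*(-4928) = 0 + 4928 = 4928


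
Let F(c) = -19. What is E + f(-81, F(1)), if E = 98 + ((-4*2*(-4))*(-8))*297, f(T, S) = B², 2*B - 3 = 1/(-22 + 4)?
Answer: -98407655/1296 ≈ -75932.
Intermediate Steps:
B = 53/36 (B = 3/2 + 1/(2*(-22 + 4)) = 3/2 + (½)/(-18) = 3/2 + (½)*(-1/18) = 3/2 - 1/36 = 53/36 ≈ 1.4722)
f(T, S) = 2809/1296 (f(T, S) = (53/36)² = 2809/1296)
E = -75934 (E = 98 + (-8*(-4)*(-8))*297 = 98 + (32*(-8))*297 = 98 - 256*297 = 98 - 76032 = -75934)
E + f(-81, F(1)) = -75934 + 2809/1296 = -98407655/1296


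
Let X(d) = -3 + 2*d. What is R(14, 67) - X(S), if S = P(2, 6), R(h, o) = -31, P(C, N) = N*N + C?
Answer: -104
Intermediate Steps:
P(C, N) = C + N² (P(C, N) = N² + C = C + N²)
S = 38 (S = 2 + 6² = 2 + 36 = 38)
R(14, 67) - X(S) = -31 - (-3 + 2*38) = -31 - (-3 + 76) = -31 - 1*73 = -31 - 73 = -104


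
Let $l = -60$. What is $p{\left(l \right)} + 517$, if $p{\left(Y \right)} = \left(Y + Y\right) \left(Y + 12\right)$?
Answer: $6277$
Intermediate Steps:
$p{\left(Y \right)} = 2 Y \left(12 + Y\right)$
$p{\left(l \right)} + 517 = 2 \left(-60\right) \left(12 - 60\right) + 517 = 2 \left(-60\right) \left(-48\right) + 517 = 5760 + 517 = 6277$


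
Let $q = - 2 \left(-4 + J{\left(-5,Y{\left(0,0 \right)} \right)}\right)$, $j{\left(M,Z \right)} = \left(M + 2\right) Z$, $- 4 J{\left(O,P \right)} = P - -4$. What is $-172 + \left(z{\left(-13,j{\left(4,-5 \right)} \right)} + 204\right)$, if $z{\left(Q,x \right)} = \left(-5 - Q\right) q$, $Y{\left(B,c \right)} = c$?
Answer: $112$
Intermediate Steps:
$J{\left(O,P \right)} = -1 - \frac{P}{4}$ ($J{\left(O,P \right)} = - \frac{P - -4}{4} = - \frac{P + 4}{4} = - \frac{4 + P}{4} = -1 - \frac{P}{4}$)
$j{\left(M,Z \right)} = Z \left(2 + M\right)$ ($j{\left(M,Z \right)} = \left(2 + M\right) Z = Z \left(2 + M\right)$)
$q = 10$ ($q = - 2 \left(-4 - 1\right) = \left(-2\right) \left(-5\right) = 10$)
$z{\left(Q,x \right)} = -50 - 10 Q$ ($z{\left(Q,x \right)} = \left(-5 - Q\right) 10 = -50 - 10 Q$)
$-172 + \left(z{\left(-13,j{\left(4,-5 \right)} \right)} + 204\right) = -172 + \left(\left(-50 - -130\right) + 204\right) = -172 + \left(\left(-50 + 130\right) + 204\right) = -172 + \left(80 + 204\right) = -172 + 284 = 112$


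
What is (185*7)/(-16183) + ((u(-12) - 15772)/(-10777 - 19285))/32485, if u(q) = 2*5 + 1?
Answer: -1264395410387/15803736344810 ≈ -0.080006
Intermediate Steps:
u(q) = 11 (u(q) = 10 + 1 = 11)
(185*7)/(-16183) + ((u(-12) - 15772)/(-10777 - 19285))/32485 = (185*7)/(-16183) + ((11 - 15772)/(-10777 - 19285))/32485 = 1295*(-1/16183) - 15761/(-30062)*(1/32485) = -1295/16183 - 15761*(-1/30062)*(1/32485) = -1295/16183 + (15761/30062)*(1/32485) = -1295/16183 + 15761/976564070 = -1264395410387/15803736344810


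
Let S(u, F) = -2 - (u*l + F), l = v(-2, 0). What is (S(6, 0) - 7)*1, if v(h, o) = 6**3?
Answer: -1305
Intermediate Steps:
v(h, o) = 216
l = 216
S(u, F) = -2 - F - 216*u (S(u, F) = -2 - (u*216 + F) = -2 - (216*u + F) = -2 - (F + 216*u) = -2 + (-F - 216*u) = -2 - F - 216*u)
(S(6, 0) - 7)*1 = ((-2 - 1*0 - 216*6) - 7)*1 = ((-2 + 0 - 1296) - 7)*1 = (-1298 - 7)*1 = -1305*1 = -1305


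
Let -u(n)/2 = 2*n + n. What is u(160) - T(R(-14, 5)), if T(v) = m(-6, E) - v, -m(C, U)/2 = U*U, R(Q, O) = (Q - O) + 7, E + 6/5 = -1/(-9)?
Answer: -1963498/2025 ≈ -969.63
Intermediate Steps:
E = -49/45 (E = -6/5 - 1/(-9) = -6/5 - 1*(-⅑) = -6/5 + ⅑ = -49/45 ≈ -1.0889)
R(Q, O) = 7 + Q - O
m(C, U) = -2*U² (m(C, U) = -2*U*U = -2*U²)
u(n) = -6*n (u(n) = -2*(2*n + n) = -6*n)
T(v) = -4802/2025 - v (T(v) = -2*(-49/45)² - v = -2*2401/2025 - v = -4802/2025 - v)
u(160) - T(R(-14, 5)) = -6*160 - (-4802/2025 - (7 - 14 - 1*5)) = -960 - (-4802/2025 - (7 - 14 - 5)) = -960 - (-4802/2025 - 1*(-12)) = -960 - (-4802/2025 + 12) = -960 - 1*19498/2025 = -960 - 19498/2025 = -1963498/2025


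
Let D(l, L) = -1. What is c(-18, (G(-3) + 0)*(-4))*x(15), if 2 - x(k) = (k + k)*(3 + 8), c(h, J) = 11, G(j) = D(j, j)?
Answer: -3608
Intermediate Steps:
G(j) = -1
x(k) = 2 - 22*k (x(k) = 2 - (k + k)*(3 + 8) = 2 - 2*k*11 = 2 - 22*k)
c(-18, (G(-3) + 0)*(-4))*x(15) = 11*(2 - 22*15) = 11*(2 - 330) = 11*(-328) = -3608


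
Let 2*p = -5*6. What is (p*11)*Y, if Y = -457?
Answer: 75405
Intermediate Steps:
p = -15 (p = (-5*6)/2 = (½)*(-30) = -15)
(p*11)*Y = -15*11*(-457) = -165*(-457) = 75405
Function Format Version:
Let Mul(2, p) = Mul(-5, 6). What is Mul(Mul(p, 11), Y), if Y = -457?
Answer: 75405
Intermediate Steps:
p = -15 (p = Mul(Rational(1, 2), Mul(-5, 6)) = Mul(Rational(1, 2), -30) = -15)
Mul(Mul(p, 11), Y) = Mul(Mul(-15, 11), -457) = Mul(-165, -457) = 75405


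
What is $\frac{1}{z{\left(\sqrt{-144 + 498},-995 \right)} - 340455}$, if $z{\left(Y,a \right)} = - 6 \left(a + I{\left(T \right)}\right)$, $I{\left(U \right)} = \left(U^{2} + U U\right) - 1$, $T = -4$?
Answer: $- \frac{1}{334671} \approx -2.988 \cdot 10^{-6}$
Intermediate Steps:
$I{\left(U \right)} = -1 + 2 U^{2}$ ($I{\left(U \right)} = \left(U^{2} + U^{2}\right) - 1 = 2 U^{2} - 1 = -1 + 2 U^{2}$)
$z{\left(Y,a \right)} = -186 - 6 a$ ($z{\left(Y,a \right)} = - 6 \left(a - \left(1 - 2 \left(-4\right)^{2}\right)\right) = - 6 \left(a + \left(-1 + 2 \cdot 16\right)\right) = - 6 \left(a + \left(-1 + 32\right)\right) = - 6 \left(a + 31\right) = - 6 \left(31 + a\right) = -186 - 6 a$)
$\frac{1}{z{\left(\sqrt{-144 + 498},-995 \right)} - 340455} = \frac{1}{\left(-186 - -5970\right) - 340455} = \frac{1}{\left(-186 + 5970\right) - 340455} = \frac{1}{5784 - 340455} = \frac{1}{-334671} = - \frac{1}{334671}$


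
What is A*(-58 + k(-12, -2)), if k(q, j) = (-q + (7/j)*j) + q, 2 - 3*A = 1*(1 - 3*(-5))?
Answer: 238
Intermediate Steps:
A = -14/3 (A = ⅔ - (1 - 3*(-5))/3 = ⅔ - (1 + 15)/3 = ⅔ - 16/3 = -14/3 ≈ -4.6667)
k(q, j) = 7 (k(q, j) = (-q + 7) + q = (7 - q) + q = 7)
A*(-58 + k(-12, -2)) = -14*(-58 + 7)/3 = -14/3*(-51) = 238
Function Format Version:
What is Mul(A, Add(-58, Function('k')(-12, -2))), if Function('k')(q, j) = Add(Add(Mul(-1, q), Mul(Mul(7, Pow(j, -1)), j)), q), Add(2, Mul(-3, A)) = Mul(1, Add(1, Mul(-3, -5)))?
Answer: 238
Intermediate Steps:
A = Rational(-14, 3) (A = Add(Rational(2, 3), Mul(Rational(-1, 3), Mul(1, Add(1, Mul(-3, -5))))) = Add(Rational(2, 3), Mul(Rational(-1, 3), Mul(1, Add(1, 15)))) = Add(Rational(2, 3), Mul(Rational(-1, 3), Mul(1, 16))) = Add(Rational(2, 3), Mul(Rational(-1, 3), 16)) = Add(Rational(2, 3), Rational(-16, 3)) = Rational(-14, 3) ≈ -4.6667)
Function('k')(q, j) = 7 (Function('k')(q, j) = Add(Add(Mul(-1, q), 7), q) = Add(Add(7, Mul(-1, q)), q) = 7)
Mul(A, Add(-58, Function('k')(-12, -2))) = Mul(Rational(-14, 3), Add(-58, 7)) = Mul(Rational(-14, 3), -51) = 238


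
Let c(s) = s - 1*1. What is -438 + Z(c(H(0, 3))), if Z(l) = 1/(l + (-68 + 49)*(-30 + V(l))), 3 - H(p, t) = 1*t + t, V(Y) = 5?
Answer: -206297/471 ≈ -438.00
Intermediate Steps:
H(p, t) = 3 - 2*t (H(p, t) = 3 - (1*t + t) = 3 - (t + t) = 3 - 2*t)
c(s) = -1 + s (c(s) = s - 1 = -1 + s)
Z(l) = 1/(475 + l) (Z(l) = 1/(l + (-68 + 49)*(-30 + 5)) = 1/(l - 19*(-25)) = 1/(l + 475) = 1/(475 + l))
-438 + Z(c(H(0, 3))) = -438 + 1/(475 + (-1 + (3 - 2*3))) = -438 + 1/(475 + (-1 + (3 - 6))) = -438 + 1/(475 + (-1 - 3)) = -438 + 1/(475 - 4) = -438 + 1/471 = -206297/471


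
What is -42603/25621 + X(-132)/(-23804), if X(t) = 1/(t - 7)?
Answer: -140962906247/84773637476 ≈ -1.6628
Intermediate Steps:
X(t) = 1/(-7 + t)
-42603/25621 + X(-132)/(-23804) = -42603/25621 + 1/(-7 - 132*(-23804)) = -42603*1/25621 - 1/23804/(-139) = -42603/25621 - 1/139*(-1/23804) = -42603/25621 + 1/3308756 = -140962906247/84773637476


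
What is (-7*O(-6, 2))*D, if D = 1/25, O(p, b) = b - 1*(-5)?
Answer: -49/25 ≈ -1.9600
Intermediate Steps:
O(p, b) = 5 + b (O(p, b) = b + 5 = 5 + b)
D = 1/25 ≈ 0.040000
(-7*O(-6, 2))*D = -7*(5 + 2)*(1/25) = -7*7*(1/25) = -49*1/25 = -49/25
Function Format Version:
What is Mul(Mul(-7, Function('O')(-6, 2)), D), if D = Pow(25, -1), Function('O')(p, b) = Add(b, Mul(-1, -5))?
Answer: Rational(-49, 25) ≈ -1.9600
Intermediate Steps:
Function('O')(p, b) = Add(5, b) (Function('O')(p, b) = Add(b, 5) = Add(5, b))
D = Rational(1, 25) ≈ 0.040000
Mul(Mul(-7, Function('O')(-6, 2)), D) = Mul(Mul(-7, Add(5, 2)), Rational(1, 25)) = Mul(Mul(-7, 7), Rational(1, 25)) = Mul(-49, Rational(1, 25)) = Rational(-49, 25)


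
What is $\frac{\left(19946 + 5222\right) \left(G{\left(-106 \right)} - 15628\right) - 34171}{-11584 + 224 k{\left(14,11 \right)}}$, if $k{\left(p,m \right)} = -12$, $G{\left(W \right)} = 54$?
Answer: $\frac{392000603}{14272} \approx 27466.0$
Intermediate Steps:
$\frac{\left(19946 + 5222\right) \left(G{\left(-106 \right)} - 15628\right) - 34171}{-11584 + 224 k{\left(14,11 \right)}} = \frac{\left(19946 + 5222\right) \left(54 - 15628\right) - 34171}{-11584 + 224 \left(-12\right)} = \frac{25168 \left(-15574\right) - 34171}{-11584 - 2688} = \frac{-391966432 - 34171}{-14272} = \left(-392000603\right) \left(- \frac{1}{14272}\right) = \frac{392000603}{14272}$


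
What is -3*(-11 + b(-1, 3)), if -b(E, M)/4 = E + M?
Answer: 57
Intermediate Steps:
b(E, M) = -4*E - 4*M (b(E, M) = -4*(E + M) = -4*E - 4*M)
-3*(-11 + b(-1, 3)) = -3*(-11 + (-4*(-1) - 4*3)) = -3*(-11 + (4 - 12)) = -3*(-11 - 8) = -3*(-19) = 57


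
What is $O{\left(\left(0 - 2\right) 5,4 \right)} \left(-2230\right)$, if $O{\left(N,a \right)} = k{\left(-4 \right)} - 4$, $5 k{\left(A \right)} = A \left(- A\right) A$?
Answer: $-19624$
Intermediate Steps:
$k{\left(A \right)} = - \frac{A^{3}}{5}$ ($k{\left(A \right)} = \frac{A \left(- A\right) A}{5} = \frac{- A^{2} A}{5} = \frac{\left(-1\right) A^{3}}{5} = - \frac{A^{3}}{5}$)
$O{\left(N,a \right)} = \frac{44}{5}$ ($O{\left(N,a \right)} = - \frac{\left(-4\right)^{3}}{5} - 4 = \left(- \frac{1}{5}\right) \left(-64\right) - 4 = \frac{64}{5} - 4 = \frac{44}{5}$)
$O{\left(\left(0 - 2\right) 5,4 \right)} \left(-2230\right) = \frac{44}{5} \left(-2230\right) = -19624$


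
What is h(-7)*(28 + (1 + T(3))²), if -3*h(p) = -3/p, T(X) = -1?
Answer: -4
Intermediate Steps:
h(p) = 1/p (h(p) = -(-1)/p = 1/p)
h(-7)*(28 + (1 + T(3))²) = (28 + (1 - 1)²)/(-7) = -(28 + 0²)/7 = -(28 + 0)/7 = -⅐*28 = -4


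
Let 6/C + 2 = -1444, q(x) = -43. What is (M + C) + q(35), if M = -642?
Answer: -165086/241 ≈ -685.00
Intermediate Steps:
C = -1/241 (C = 6/(-2 - 1444) = 6/(-1446) = 6*(-1/1446) = -1/241 ≈ -0.0041494)
(M + C) + q(35) = (-642 - 1/241) - 43 = -154723/241 - 43 = -165086/241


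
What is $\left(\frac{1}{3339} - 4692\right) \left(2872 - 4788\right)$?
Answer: $\frac{30017180692}{3339} \approx 8.9899 \cdot 10^{6}$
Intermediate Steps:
$\left(\frac{1}{3339} - 4692\right) \left(2872 - 4788\right) = \left(\frac{1}{3339} - 4692\right) \left(-1916\right) = \left(- \frac{15666587}{3339}\right) \left(-1916\right) = \frac{30017180692}{3339}$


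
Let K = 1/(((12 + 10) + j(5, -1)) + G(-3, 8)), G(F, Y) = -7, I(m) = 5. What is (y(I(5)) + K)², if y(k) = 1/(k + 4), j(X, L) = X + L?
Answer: 784/29241 ≈ 0.026812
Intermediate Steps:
j(X, L) = L + X
K = 1/19 (K = 1/(((12 + 10) + (-1 + 5)) - 7) = 1/((22 + 4) - 7) = 1/(26 - 7) = 1/19 ≈ 0.052632)
y(k) = 1/(4 + k)
(y(I(5)) + K)² = (1/(4 + 5) + 1/19)² = (1/9 + 1/19)² = (⅑ + 1/19)² = (28/171)² = 784/29241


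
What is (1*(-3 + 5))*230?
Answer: 460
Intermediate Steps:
(1*(-3 + 5))*230 = (1*2)*230 = 2*230 = 460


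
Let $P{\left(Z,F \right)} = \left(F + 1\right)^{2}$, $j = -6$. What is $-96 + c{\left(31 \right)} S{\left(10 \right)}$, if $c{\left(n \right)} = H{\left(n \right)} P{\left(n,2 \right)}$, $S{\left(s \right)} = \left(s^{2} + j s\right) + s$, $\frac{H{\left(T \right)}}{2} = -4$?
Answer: $-3696$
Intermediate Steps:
$H{\left(T \right)} = -8$ ($H{\left(T \right)} = 2 \left(-4\right) = -8$)
$P{\left(Z,F \right)} = \left(1 + F\right)^{2}$
$S{\left(s \right)} = s^{2} - 5 s$ ($S{\left(s \right)} = \left(s^{2} - 6 s\right) + s = s^{2} - 5 s$)
$c{\left(n \right)} = -72$ ($c{\left(n \right)} = - 8 \left(1 + 2\right)^{2} = - 8 \cdot 3^{2} = \left(-8\right) 9 = -72$)
$-96 + c{\left(31 \right)} S{\left(10 \right)} = -96 - 72 \cdot 10 \left(-5 + 10\right) = -96 - 72 \cdot 10 \cdot 5 = -96 - 3600 = -3696$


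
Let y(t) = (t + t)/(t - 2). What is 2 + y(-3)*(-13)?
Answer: -68/5 ≈ -13.600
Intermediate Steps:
y(t) = 2*t/(-2 + t) (y(t) = (2*t)/(-2 + t) = 2*t/(-2 + t))
2 + y(-3)*(-13) = 2 + (2*(-3)/(-2 - 3))*(-13) = 2 + (2*(-3)/(-5))*(-13) = 2 + (2*(-3)*(-⅕))*(-13) = 2 + (6/5)*(-13) = 2 - 78/5 = -68/5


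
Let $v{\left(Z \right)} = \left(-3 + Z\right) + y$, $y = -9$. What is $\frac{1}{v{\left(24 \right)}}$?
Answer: $\frac{1}{12} \approx 0.083333$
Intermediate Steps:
$v{\left(Z \right)} = -12 + Z$ ($v{\left(Z \right)} = \left(-3 + Z\right) - 9 = -12 + Z$)
$\frac{1}{v{\left(24 \right)}} = \frac{1}{-12 + 24} = \frac{1}{12}$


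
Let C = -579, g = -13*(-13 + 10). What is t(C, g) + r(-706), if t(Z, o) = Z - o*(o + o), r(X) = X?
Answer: -4327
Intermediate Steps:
g = 39 (g = -13*(-3) = 39)
t(Z, o) = Z - 2*o² (t(Z, o) = Z - o*2*o = Z - 2*o²)
t(C, g) + r(-706) = (-579 - 2*39²) - 706 = (-579 - 2*1521) - 706 = (-579 - 3042) - 706 = -3621 - 706 = -4327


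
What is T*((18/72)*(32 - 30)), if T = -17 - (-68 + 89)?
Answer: -19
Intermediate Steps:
T = -38 (T = -17 - 1*21 = -17 - 21 = -38)
T*((18/72)*(32 - 30)) = -38*18/72*(32 - 30) = -38*18*(1/72)*2 = -19*2/2 = -38*½ = -19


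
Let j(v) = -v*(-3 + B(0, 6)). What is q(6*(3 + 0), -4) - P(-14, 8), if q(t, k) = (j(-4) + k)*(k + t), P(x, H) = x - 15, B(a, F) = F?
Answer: 141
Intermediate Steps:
j(v) = -3*v (j(v) = -v*(-3 + 6) = -v*3 = -3*v)
P(x, H) = -15 + x
q(t, k) = (12 + k)*(k + t) (q(t, k) = (-3*(-4) + k)*(k + t) = (12 + k)*(k + t))
q(6*(3 + 0), -4) - P(-14, 8) = ((-4)² + 12*(-4) + 12*(6*(3 + 0)) - 24*(3 + 0)) - (-15 - 14) = (16 - 48 + 12*(6*3) - 24*3) - 1*(-29) = (16 - 48 + 12*18 - 4*18) + 29 = (16 - 48 + 216 - 72) + 29 = 112 + 29 = 141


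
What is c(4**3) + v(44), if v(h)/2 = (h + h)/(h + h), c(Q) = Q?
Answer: 66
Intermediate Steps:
v(h) = 2 (v(h) = 2*((h + h)/(h + h)) = 2*((2*h)/((2*h))) = 2*((2*h)*(1/(2*h))) = 2*1 = 2)
c(4**3) + v(44) = 4**3 + 2 = 64 + 2 = 66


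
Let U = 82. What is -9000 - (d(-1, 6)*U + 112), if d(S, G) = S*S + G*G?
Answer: -12146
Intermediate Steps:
d(S, G) = G² + S² (d(S, G) = S² + G² = G² + S²)
-9000 - (d(-1, 6)*U + 112) = -9000 - ((6² + (-1)²)*82 + 112) = -9000 - ((36 + 1)*82 + 112) = -9000 - (37*82 + 112) = -9000 - (3034 + 112) = -9000 - 1*3146 = -9000 - 3146 = -12146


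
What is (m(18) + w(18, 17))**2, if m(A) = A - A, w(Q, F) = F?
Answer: 289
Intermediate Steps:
m(A) = 0
(m(18) + w(18, 17))**2 = (0 + 17)**2 = 17**2 = 289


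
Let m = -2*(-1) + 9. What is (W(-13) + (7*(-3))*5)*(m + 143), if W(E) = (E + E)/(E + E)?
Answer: -16016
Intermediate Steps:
W(E) = 1 (W(E) = (2*E)/((2*E)) = (2*E)*(1/(2*E)) = 1)
m = 11 (m = 2 + 9 = 11)
(W(-13) + (7*(-3))*5)*(m + 143) = (1 + (7*(-3))*5)*(11 + 143) = (1 - 21*5)*154 = (1 - 105)*154 = -104*154 = -16016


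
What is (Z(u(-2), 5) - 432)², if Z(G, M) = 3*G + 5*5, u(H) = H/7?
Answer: 8151025/49 ≈ 1.6635e+5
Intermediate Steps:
u(H) = H/7 (u(H) = H*(⅐) = H/7)
Z(G, M) = 25 + 3*G (Z(G, M) = 3*G + 25 = 25 + 3*G)
(Z(u(-2), 5) - 432)² = ((25 + 3*((⅐)*(-2))) - 432)² = ((25 + 3*(-2/7)) - 432)² = ((25 - 6/7) - 432)² = (169/7 - 432)² = (-2855/7)² = 8151025/49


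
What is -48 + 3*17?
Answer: 3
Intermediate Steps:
-48 + 3*17 = -48 + 51 = 3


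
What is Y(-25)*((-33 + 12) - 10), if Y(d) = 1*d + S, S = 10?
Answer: 465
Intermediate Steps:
Y(d) = 10 + d (Y(d) = 1*d + 10 = d + 10 = 10 + d)
Y(-25)*((-33 + 12) - 10) = (10 - 25)*((-33 + 12) - 10) = -15*(-21 - 10) = -15*(-31) = 465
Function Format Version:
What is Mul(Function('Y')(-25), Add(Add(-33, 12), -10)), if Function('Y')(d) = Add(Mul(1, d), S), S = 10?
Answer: 465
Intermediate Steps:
Function('Y')(d) = Add(10, d) (Function('Y')(d) = Add(Mul(1, d), 10) = Add(d, 10) = Add(10, d))
Mul(Function('Y')(-25), Add(Add(-33, 12), -10)) = Mul(Add(10, -25), Add(Add(-33, 12), -10)) = Mul(-15, Add(-21, -10)) = Mul(-15, -31) = 465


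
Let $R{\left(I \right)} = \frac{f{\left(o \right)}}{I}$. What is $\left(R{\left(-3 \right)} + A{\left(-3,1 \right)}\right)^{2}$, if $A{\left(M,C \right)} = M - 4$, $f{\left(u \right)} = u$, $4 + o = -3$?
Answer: $\frac{196}{9} \approx 21.778$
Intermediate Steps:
$o = -7$ ($o = -4 - 3 = -7$)
$A{\left(M,C \right)} = -4 + M$
$R{\left(I \right)} = - \frac{7}{I}$
$\left(R{\left(-3 \right)} + A{\left(-3,1 \right)}\right)^{2} = \left(- \frac{7}{-3} - 7\right)^{2} = \left(\left(-7\right) \left(- \frac{1}{3}\right) - 7\right)^{2} = \left(\frac{7}{3} - 7\right)^{2} = \left(- \frac{14}{3}\right)^{2} = \frac{196}{9}$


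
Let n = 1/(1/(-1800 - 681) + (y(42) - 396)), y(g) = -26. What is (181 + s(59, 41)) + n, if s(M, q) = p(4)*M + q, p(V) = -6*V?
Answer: -1250100183/1046983 ≈ -1194.0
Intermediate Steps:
s(M, q) = q - 24*M (s(M, q) = (-6*4)*M + q = -24*M + q = q - 24*M)
n = -2481/1046983 (n = 1/(1/(-1800 - 681) + (-26 - 396)) = 1/(1/(-2481) - 422) = 1/(-1/2481 - 422) = 1/(-1046983/2481) = -2481/1046983 ≈ -0.0023697)
(181 + s(59, 41)) + n = (181 + (41 - 24*59)) - 2481/1046983 = (181 + (41 - 1416)) - 2481/1046983 = (181 - 1375) - 2481/1046983 = -1194 - 2481/1046983 = -1250100183/1046983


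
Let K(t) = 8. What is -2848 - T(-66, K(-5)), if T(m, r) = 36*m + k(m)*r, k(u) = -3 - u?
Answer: -976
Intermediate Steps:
T(m, r) = 36*m + r*(-3 - m) (T(m, r) = 36*m + (-3 - m)*r = 36*m + r*(-3 - m))
-2848 - T(-66, K(-5)) = -2848 - (36*(-66) - 1*8*(3 - 66)) = -2848 - (-2376 - 1*8*(-63)) = -2848 - (-2376 + 504) = -2848 - 1*(-1872) = -2848 + 1872 = -976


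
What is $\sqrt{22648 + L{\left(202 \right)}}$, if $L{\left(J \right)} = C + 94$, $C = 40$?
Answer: $\sqrt{22782} \approx 150.94$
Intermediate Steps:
$L{\left(J \right)} = 134$ ($L{\left(J \right)} = 40 + 94 = 134$)
$\sqrt{22648 + L{\left(202 \right)}} = \sqrt{22648 + 134} = \sqrt{22782}$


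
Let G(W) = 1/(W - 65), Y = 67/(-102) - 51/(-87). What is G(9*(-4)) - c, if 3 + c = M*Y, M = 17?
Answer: 73657/17574 ≈ 4.1912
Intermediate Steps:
Y = -209/2958 (Y = 67*(-1/102) - 51*(-1/87) = -67/102 + 17/29 = -209/2958 ≈ -0.070656)
G(W) = 1/(-65 + W)
c = -731/174 (c = -3 + 17*(-209/2958) = -3 - 209/174 = -731/174 ≈ -4.2011)
G(9*(-4)) - c = 1/(-65 + 9*(-4)) - 1*(-731/174) = 1/(-65 - 36) + 731/174 = 1/(-101) + 731/174 = -1/101 + 731/174 = 73657/17574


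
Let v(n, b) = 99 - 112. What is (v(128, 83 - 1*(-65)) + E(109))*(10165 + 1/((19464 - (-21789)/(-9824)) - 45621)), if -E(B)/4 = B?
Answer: -1172915788130369/256988157 ≈ -4.5641e+6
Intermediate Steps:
E(B) = -4*B
v(n, b) = -13
(v(128, 83 - 1*(-65)) + E(109))*(10165 + 1/((19464 - (-21789)/(-9824)) - 45621)) = (-13 - 4*109)*(10165 + 1/((19464 - (-21789)/(-9824)) - 45621)) = (-13 - 436)*(10165 + 1/((19464 - (-21789)*(-1)/9824) - 45621)) = -449*(10165 + 1/((19464 - 1*21789/9824) - 45621)) = -449*(10165 + 1/((19464 - 21789/9824) - 45621)) = -449*(10165 + 1/(191192547/9824 - 45621)) = -449*(10165 + 1/(-256988157/9824)) = -449*(10165 - 9824/256988157) = -449*2612284606081/256988157 = -1172915788130369/256988157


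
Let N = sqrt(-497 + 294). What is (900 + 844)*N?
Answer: 1744*I*sqrt(203) ≈ 24848.0*I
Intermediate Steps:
N = I*sqrt(203) (N = sqrt(-203) = I*sqrt(203) ≈ 14.248*I)
(900 + 844)*N = (900 + 844)*(I*sqrt(203)) = 1744*(I*sqrt(203)) = 1744*I*sqrt(203)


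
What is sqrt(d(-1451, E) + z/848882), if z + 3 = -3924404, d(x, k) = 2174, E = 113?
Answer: sqrt(1563254454471802)/848882 ≈ 46.577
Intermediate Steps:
z = -3924407 (z = -3 - 3924404 = -3924407)
sqrt(d(-1451, E) + z/848882) = sqrt(2174 - 3924407/848882) = sqrt(1841545061/848882) = sqrt(1563254454471802)/848882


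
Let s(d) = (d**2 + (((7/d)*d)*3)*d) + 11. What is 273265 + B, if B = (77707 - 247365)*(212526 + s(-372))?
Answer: -58210913457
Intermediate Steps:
s(d) = 11 + d**2 + 21*d (s(d) = (d**2 + (7*3)*d) + 11 = (d**2 + 21*d) + 11 = 11 + d**2 + 21*d)
B = -58211186722 (B = (77707 - 247365)*(212526 + (11 + (-372)**2 + 21*(-372))) = -169658*(212526 + (11 + 138384 - 7812)) = -169658*(212526 + 130583) = -169658*343109 = -58211186722)
273265 + B = 273265 - 58211186722 = -58210913457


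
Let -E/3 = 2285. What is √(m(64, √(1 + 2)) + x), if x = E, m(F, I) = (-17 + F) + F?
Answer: 2*I*√1686 ≈ 82.122*I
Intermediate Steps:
m(F, I) = -17 + 2*F
E = -6855 (E = -3*2285 = -6855)
x = -6855
√(m(64, √(1 + 2)) + x) = √((-17 + 2*64) - 6855) = √((-17 + 128) - 6855) = √(111 - 6855) = √(-6744) = 2*I*√1686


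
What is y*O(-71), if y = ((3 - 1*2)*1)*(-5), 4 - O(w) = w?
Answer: -375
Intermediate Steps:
O(w) = 4 - w
y = -5 (y = ((3 - 2)*1)*(-5) = (1*1)*(-5) = 1*(-5) = -5)
y*O(-71) = -5*(4 - 1*(-71)) = -5*(4 + 71) = -5*75 = -375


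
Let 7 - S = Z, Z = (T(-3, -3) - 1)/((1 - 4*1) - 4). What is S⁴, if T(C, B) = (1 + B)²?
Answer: 7311616/2401 ≈ 3045.2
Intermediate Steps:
Z = -3/7 (Z = ((1 - 3)² - 1)/((1 - 4*1) - 4) = ((-2)² - 1)/((1 - 4) - 4) = (4 - 1)/(-3 - 4) = 3/(-7) = 3*(-⅐) = -3/7 ≈ -0.42857)
S = 52/7 (S = 7 - 1*(-3/7) = 7 + 3/7 = 52/7 ≈ 7.4286)
S⁴ = (52/7)⁴ = 7311616/2401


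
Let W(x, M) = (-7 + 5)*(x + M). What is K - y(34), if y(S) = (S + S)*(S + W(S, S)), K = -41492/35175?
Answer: 243932308/35175 ≈ 6934.8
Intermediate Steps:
K = -41492/35175 (K = -41492*1/35175 = -41492/35175 ≈ -1.1796)
W(x, M) = -2*M - 2*x (W(x, M) = -2*(M + x) = -2*M - 2*x)
y(S) = -6*S² (y(S) = (S + S)*(S + (-2*S - 2*S)) = (2*S)*(S - 4*S) = (2*S)*(-3*S) = -6*S²)
K - y(34) = -41492/35175 - (-6)*34² = -41492/35175 - (-6)*1156 = -41492/35175 - 1*(-6936) = -41492/35175 + 6936 = 243932308/35175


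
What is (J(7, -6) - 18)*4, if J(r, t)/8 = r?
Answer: 152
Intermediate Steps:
J(r, t) = 8*r
(J(7, -6) - 18)*4 = (8*7 - 18)*4 = (56 - 18)*4 = 38*4 = 152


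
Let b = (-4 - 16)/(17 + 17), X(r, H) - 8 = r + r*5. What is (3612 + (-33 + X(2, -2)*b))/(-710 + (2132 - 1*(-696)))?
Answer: 60643/36006 ≈ 1.6842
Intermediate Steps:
X(r, H) = 8 + 6*r (X(r, H) = 8 + (r + r*5) = 8 + (r + 5*r) = 8 + 6*r)
b = -10/17 (b = -20/34 = -20*1/34 = -10/17 ≈ -0.58823)
(3612 + (-33 + X(2, -2)*b))/(-710 + (2132 - 1*(-696))) = (3612 + (-33 + (8 + 6*2)*(-10/17)))/(-710 + (2132 - 1*(-696))) = (3612 + (-33 + (8 + 12)*(-10/17)))/(-710 + (2132 + 696)) = (3612 + (-33 + 20*(-10/17)))/(-710 + 2828) = (3612 + (-33 - 200/17))/2118 = (3612 - 761/17)*(1/2118) = (60643/17)*(1/2118) = 60643/36006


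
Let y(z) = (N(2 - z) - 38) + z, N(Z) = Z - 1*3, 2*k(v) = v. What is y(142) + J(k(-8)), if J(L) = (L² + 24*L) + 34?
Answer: -85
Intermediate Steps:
k(v) = v/2
N(Z) = -3 + Z (N(Z) = Z - 3 = -3 + Z)
J(L) = 34 + L² + 24*L
y(z) = -39 (y(z) = ((-3 + (2 - z)) - 38) + z = ((-1 - z) - 38) + z = (-39 - z) + z = -39)
y(142) + J(k(-8)) = -39 + (34 + ((½)*(-8))² + 24*((½)*(-8))) = -39 + (34 + (-4)² + 24*(-4)) = -39 + (34 + 16 - 96) = -39 - 46 = -85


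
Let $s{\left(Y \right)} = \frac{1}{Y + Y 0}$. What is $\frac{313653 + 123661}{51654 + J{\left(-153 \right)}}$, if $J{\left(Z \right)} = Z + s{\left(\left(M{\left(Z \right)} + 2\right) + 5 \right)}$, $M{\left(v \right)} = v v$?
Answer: $\frac{10240144624}{1205947417} \approx 8.4914$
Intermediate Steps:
$M{\left(v \right)} = v^{2}$
$s{\left(Y \right)} = \frac{1}{Y}$ ($s{\left(Y \right)} = \frac{1}{Y + 0} = \frac{1}{Y}$)
$J{\left(Z \right)} = Z + \frac{1}{7 + Z^{2}}$ ($J{\left(Z \right)} = Z + \frac{1}{\left(Z^{2} + 2\right) + 5} = Z + \frac{1}{\left(2 + Z^{2}\right) + 5} = Z + \frac{1}{7 + Z^{2}}$)
$\frac{313653 + 123661}{51654 + J{\left(-153 \right)}} = \frac{313653 + 123661}{51654 - \left(153 - \frac{1}{7 + \left(-153\right)^{2}}\right)} = \frac{437314}{51654 - \left(153 - \frac{1}{7 + 23409}\right)} = \frac{437314}{51654 - \left(153 - \frac{1}{23416}\right)} = \frac{437314}{51654 + \left(-153 + \frac{1}{23416}\right)} = \frac{437314}{51654 - \frac{3582647}{23416}} = \frac{437314}{\frac{1205947417}{23416}} = 437314 \cdot \frac{23416}{1205947417} = \frac{10240144624}{1205947417}$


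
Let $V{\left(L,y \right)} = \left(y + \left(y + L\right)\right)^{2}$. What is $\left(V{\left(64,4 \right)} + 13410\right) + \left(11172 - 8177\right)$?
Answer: $21589$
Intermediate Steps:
$V{\left(L,y \right)} = \left(L + 2 y\right)^{2}$ ($V{\left(L,y \right)} = \left(y + \left(L + y\right)\right)^{2} = \left(L + 2 y\right)^{2}$)
$\left(V{\left(64,4 \right)} + 13410\right) + \left(11172 - 8177\right) = \left(\left(64 + 2 \cdot 4\right)^{2} + 13410\right) + \left(11172 - 8177\right) = \left(\left(64 + 8\right)^{2} + 13410\right) + \left(11172 - 8177\right) = \left(72^{2} + 13410\right) + 2995 = \left(5184 + 13410\right) + 2995 = 18594 + 2995 = 21589$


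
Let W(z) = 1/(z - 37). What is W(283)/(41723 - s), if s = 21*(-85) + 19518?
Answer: 1/5901540 ≈ 1.6945e-7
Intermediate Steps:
W(z) = 1/(-37 + z)
s = 17733 (s = -1785 + 19518 = 17733)
W(283)/(41723 - s) = 1/((-37 + 283)*(41723 - 1*17733)) = 1/(246*(41723 - 17733)) = (1/246)/23990 = (1/246)*(1/23990) = 1/5901540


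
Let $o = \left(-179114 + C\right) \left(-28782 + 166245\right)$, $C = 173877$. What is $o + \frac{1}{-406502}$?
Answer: $- \frac{292638241438963}{406502} \approx -7.1989 \cdot 10^{8}$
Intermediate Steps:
$o = -719893731$ ($o = \left(-179114 + 173877\right) \left(-28782 + 166245\right) = \left(-5237\right) 137463 = -719893731$)
$o + \frac{1}{-406502} = -719893731 + \frac{1}{-406502} = -719893731 - \frac{1}{406502} = - \frac{292638241438963}{406502}$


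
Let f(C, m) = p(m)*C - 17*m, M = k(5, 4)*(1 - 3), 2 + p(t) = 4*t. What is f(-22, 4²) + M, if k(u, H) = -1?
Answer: -1634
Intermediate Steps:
p(t) = -2 + 4*t
M = 2 (M = -(1 - 3) = -1*(-2) = 2)
f(C, m) = -17*m + C*(-2 + 4*m) (f(C, m) = (-2 + 4*m)*C - 17*m = C*(-2 + 4*m) - 17*m = -17*m + C*(-2 + 4*m))
f(-22, 4²) + M = (-17*4² + 2*(-22)*(-1 + 2*4²)) + 2 = (-17*16 + 2*(-22)*(-1 + 2*16)) + 2 = (-272 + 2*(-22)*(-1 + 32)) + 2 = (-272 + 2*(-22)*31) + 2 = (-272 - 1364) + 2 = -1636 + 2 = -1634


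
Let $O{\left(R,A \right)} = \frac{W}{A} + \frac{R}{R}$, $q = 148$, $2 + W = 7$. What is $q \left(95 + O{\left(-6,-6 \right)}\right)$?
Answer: $\frac{42254}{3} \approx 14085.0$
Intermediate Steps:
$W = 5$ ($W = -2 + 7 = 5$)
$O{\left(R,A \right)} = 1 + \frac{5}{A}$ ($O{\left(R,A \right)} = \frac{5}{A} + \frac{R}{R} = \frac{5}{A} + 1 = 1 + \frac{5}{A}$)
$q \left(95 + O{\left(-6,-6 \right)}\right) = 148 \left(95 + \frac{5 - 6}{-6}\right) = 148 \left(95 - - \frac{1}{6}\right) = 148 \left(95 + \frac{1}{6}\right) = 148 \cdot \frac{571}{6} = \frac{42254}{3}$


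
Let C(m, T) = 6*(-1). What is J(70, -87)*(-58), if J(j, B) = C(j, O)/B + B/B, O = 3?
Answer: -62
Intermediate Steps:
C(m, T) = -6
J(j, B) = 1 - 6/B (J(j, B) = -6/B + B/B = -6/B + 1 = 1 - 6/B)
J(70, -87)*(-58) = ((-6 - 87)/(-87))*(-58) = -1/87*(-93)*(-58) = (31/29)*(-58) = -62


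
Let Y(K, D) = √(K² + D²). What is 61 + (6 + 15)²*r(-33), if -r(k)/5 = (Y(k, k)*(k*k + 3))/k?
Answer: 61 + 2407860*√2 ≈ 3.4053e+6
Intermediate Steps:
Y(K, D) = √(D² + K²)
r(k) = -5*√2*√(k²)*(3 + k²)/k (r(k) = -5*√(k² + k²)*(k*k + 3)/k = -5*√(2*k²)*(k² + 3)/k = -5*(√2*√(k²))*(3 + k²)/k = -5*√2*√(k²)*(3 + k²)/k)
61 + (6 + 15)²*r(-33) = 61 + (6 + 15)²*(5*√2*√((-33)²)*(-3 - 1*(-33)²)/(-33)) = 61 + 21²*(5*√2*(-1/33)*√1089*(-3 - 1*1089)) = 61 + 441*(5*√2*(-1/33)*33*(-3 - 1089)) = 61 + 441*(5*√2*(-1/33)*33*(-1092)) = 61 + 441*(5460*√2) = 61 + 2407860*√2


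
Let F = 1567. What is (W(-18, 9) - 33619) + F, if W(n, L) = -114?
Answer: -32166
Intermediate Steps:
(W(-18, 9) - 33619) + F = (-114 - 33619) + 1567 = -33733 + 1567 = -32166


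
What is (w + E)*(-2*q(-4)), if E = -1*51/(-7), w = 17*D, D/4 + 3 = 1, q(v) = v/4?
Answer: -1802/7 ≈ -257.43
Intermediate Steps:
q(v) = v/4 (q(v) = v*(¼) = v/4)
D = -8 (D = -12 + 4*1 = -12 + 4 = -8)
w = -136 (w = 17*(-8) = -136)
E = 51/7 (E = -51*(-⅐) = 51/7 ≈ 7.2857)
(w + E)*(-2*q(-4)) = (-136 + 51/7)*(-(-4)/2) = -(-1802)*(-1)/7 = -901/7*2 = -1802/7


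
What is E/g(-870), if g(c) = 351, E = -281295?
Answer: -31255/39 ≈ -801.41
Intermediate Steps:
E/g(-870) = -281295/351 = -281295*1/351 = -31255/39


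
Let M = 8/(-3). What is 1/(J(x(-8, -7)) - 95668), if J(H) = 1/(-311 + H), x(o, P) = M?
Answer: -941/90023591 ≈ -1.0453e-5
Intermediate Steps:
M = -8/3 (M = 8*(-⅓) = -8/3 ≈ -2.6667)
x(o, P) = -8/3
1/(J(x(-8, -7)) - 95668) = 1/(1/(-311 - 8/3) - 95668) = 1/(1/(-941/3) - 95668) = 1/(-3/941 - 95668) = 1/(-90023591/941) = -941/90023591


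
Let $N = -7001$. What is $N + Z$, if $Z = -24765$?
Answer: $-31766$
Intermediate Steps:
$N + Z = -7001 - 24765 = -31766$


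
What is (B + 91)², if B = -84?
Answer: 49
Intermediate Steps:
(B + 91)² = (-84 + 91)² = 7² = 49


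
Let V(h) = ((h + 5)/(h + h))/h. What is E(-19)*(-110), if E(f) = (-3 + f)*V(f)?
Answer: -16940/361 ≈ -46.925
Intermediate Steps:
V(h) = (5 + h)/(2*h²) (V(h) = ((5 + h)/((2*h)))/h = ((5 + h)*(1/(2*h)))/h = ((5 + h)/(2*h))/h = (5 + h)/(2*h²))
E(f) = (-3 + f)*(5 + f)/(2*f²) (E(f) = (-3 + f)*((5 + f)/(2*f²)) = (-3 + f)*(5 + f)/(2*f²))
E(-19)*(-110) = ((½)*(-3 - 19)*(5 - 19)/(-19)²)*(-110) = ((½)*(1/361)*(-22)*(-14))*(-110) = (154/361)*(-110) = -16940/361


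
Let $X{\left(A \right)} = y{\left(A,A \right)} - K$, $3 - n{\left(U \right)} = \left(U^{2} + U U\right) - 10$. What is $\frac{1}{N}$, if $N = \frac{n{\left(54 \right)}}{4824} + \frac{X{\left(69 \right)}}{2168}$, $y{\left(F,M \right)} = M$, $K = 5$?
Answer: $- \frac{1307304}{1538357} \approx -0.8498$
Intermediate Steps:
$n{\left(U \right)} = 13 - 2 U^{2}$ ($n{\left(U \right)} = 3 - \left(\left(U^{2} + U U\right) - 10\right) = 3 - \left(\left(U^{2} + U^{2}\right) - 10\right) = 3 - \left(2 U^{2} - 10\right) = 3 - \left(-10 + 2 U^{2}\right) = 13 - 2 U^{2}$)
$X{\left(A \right)} = -5 + A$ ($X{\left(A \right)} = A - 5 = -5 + A$)
$N = - \frac{1538357}{1307304}$ ($N = \frac{13 - 2 \cdot 54^{2}}{4824} + \frac{-5 + 69}{2168} = \left(13 - 5832\right) \frac{1}{4824} + 64 \cdot \frac{1}{2168} = \left(13 - 5832\right) \frac{1}{4824} + \frac{8}{271} = \left(-5819\right) \frac{1}{4824} + \frac{8}{271} = - \frac{5819}{4824} + \frac{8}{271} = - \frac{1538357}{1307304} \approx -1.1767$)
$\frac{1}{N} = \frac{1}{- \frac{1538357}{1307304}} = - \frac{1307304}{1538357}$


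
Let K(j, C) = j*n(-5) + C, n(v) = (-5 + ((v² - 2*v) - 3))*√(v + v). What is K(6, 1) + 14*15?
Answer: 211 + 162*I*√10 ≈ 211.0 + 512.29*I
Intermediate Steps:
n(v) = √2*√v*(-8 + v² - 2*v) (n(v) = (-5 + (-3 + v² - 2*v))*√(2*v) = (-8 + v² - 2*v)*(√2*√v) = √2*√v*(-8 + v² - 2*v))
K(j, C) = C + 27*I*j*√10 (K(j, C) = j*(√2*√(-5)*(-8 + (-5)² - 2*(-5))) + C = j*(√2*(I*√5)*(-8 + 25 + 10)) + C = j*(√2*(I*√5)*27) + C = j*(27*I*√10) + C = 27*I*j*√10 + C = C + 27*I*j*√10)
K(6, 1) + 14*15 = (1 + 27*I*6*√10) + 14*15 = (1 + 162*I*√10) + 210 = 211 + 162*I*√10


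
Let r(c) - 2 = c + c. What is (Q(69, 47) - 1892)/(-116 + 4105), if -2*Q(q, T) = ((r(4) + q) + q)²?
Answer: -12844/3989 ≈ -3.2199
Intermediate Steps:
r(c) = 2 + 2*c (r(c) = 2 + (c + c) = 2 + 2*c)
Q(q, T) = -(10 + 2*q)²/2 (Q(q, T) = -(((2 + 2*4) + q) + q)²/2 = -(((2 + 8) + q) + q)²/2 = -((10 + q) + q)²/2 = -(10 + 2*q)²/2)
(Q(69, 47) - 1892)/(-116 + 4105) = (-2*(5 + 69)² - 1892)/(-116 + 4105) = (-2*74² - 1892)/3989 = (-2*5476 - 1892)*(1/3989) = (-10952 - 1892)*(1/3989) = -12844*1/3989 = -12844/3989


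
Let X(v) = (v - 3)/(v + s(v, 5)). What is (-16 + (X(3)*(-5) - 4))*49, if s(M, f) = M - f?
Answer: -980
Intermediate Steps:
X(v) = (-3 + v)/(-5 + 2*v) (X(v) = (v - 3)/(v + (v - 1*5)) = (-3 + v)/(v + (v - 5)) = (-3 + v)/(v + (-5 + v)) = (-3 + v)/(-5 + 2*v))
(-16 + (X(3)*(-5) - 4))*49 = (-16 + (((-3 + 3)/(-5 + 2*3))*(-5) - 4))*49 = (-16 + ((0/(-5 + 6))*(-5) - 4))*49 = (-16 + ((0/1)*(-5) - 4))*49 = (-16 + ((1*0)*(-5) - 4))*49 = (-16 + (0*(-5) - 4))*49 = (-16 + (0 - 4))*49 = (-16 - 4)*49 = -20*49 = -980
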